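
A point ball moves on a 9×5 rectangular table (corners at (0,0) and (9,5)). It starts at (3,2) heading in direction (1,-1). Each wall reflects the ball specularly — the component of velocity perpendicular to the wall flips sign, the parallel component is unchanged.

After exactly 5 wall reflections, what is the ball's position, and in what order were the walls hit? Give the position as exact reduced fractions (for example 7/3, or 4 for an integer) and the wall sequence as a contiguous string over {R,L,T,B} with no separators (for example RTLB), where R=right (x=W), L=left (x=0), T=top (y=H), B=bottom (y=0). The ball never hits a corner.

Final position: (0,3)
Wall sequence: BRTBL

1. t=2 → B at (5,0); v=(1,1)
2. t=4 → R at (9,4); v=(-1,1)
3. t=1 → T at (8,5); v=(-1,-1)
4. t=5 → B at (3,0); v=(-1,1)
5. t=3 → L at (0,3); v=(1,1)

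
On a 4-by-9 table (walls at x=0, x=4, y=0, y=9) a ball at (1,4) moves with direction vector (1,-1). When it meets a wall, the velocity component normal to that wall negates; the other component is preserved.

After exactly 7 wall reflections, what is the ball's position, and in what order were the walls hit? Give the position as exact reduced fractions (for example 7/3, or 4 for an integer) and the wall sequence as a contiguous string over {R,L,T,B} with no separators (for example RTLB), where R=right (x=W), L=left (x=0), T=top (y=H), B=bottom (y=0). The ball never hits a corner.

Final position: (4,3)
Wall sequence: RBLRTLR

1. t=3 → R at (4,1); v=(-1,-1)
2. t=1 → B at (3,0); v=(-1,1)
3. t=3 → L at (0,3); v=(1,1)
4. t=4 → R at (4,7); v=(-1,1)
5. t=2 → T at (2,9); v=(-1,-1)
6. t=2 → L at (0,7); v=(1,-1)
7. t=4 → R at (4,3); v=(-1,-1)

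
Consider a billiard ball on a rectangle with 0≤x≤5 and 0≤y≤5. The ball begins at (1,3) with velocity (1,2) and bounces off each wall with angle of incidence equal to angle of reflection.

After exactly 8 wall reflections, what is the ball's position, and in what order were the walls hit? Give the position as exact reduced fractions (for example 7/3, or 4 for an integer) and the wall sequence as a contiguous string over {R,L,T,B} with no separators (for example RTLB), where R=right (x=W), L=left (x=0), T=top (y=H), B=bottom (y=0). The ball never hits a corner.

Final position: (9/2,0)
Wall sequence: TBRTBLTB

1. t=1 → T at (2,5); v=(1,-2)
2. t=5/2 → B at (9/2,0); v=(1,2)
3. t=1/2 → R at (5,1); v=(-1,2)
4. t=2 → T at (3,5); v=(-1,-2)
5. t=5/2 → B at (1/2,0); v=(-1,2)
6. t=1/2 → L at (0,1); v=(1,2)
7. t=2 → T at (2,5); v=(1,-2)
8. t=5/2 → B at (9/2,0); v=(1,2)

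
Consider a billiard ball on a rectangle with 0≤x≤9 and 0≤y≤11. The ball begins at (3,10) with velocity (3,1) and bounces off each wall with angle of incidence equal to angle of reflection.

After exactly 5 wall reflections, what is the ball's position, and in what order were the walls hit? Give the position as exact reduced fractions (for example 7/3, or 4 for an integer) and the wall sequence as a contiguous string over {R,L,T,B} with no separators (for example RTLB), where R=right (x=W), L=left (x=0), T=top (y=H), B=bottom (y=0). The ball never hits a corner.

1. t=1 → T at (6,11); v=(3,-1)
2. t=1 → R at (9,10); v=(-3,-1)
3. t=3 → L at (0,7); v=(3,-1)
4. t=3 → R at (9,4); v=(-3,-1)
5. t=3 → L at (0,1); v=(3,-1)

Final position: (0,1)
Wall sequence: TRLRL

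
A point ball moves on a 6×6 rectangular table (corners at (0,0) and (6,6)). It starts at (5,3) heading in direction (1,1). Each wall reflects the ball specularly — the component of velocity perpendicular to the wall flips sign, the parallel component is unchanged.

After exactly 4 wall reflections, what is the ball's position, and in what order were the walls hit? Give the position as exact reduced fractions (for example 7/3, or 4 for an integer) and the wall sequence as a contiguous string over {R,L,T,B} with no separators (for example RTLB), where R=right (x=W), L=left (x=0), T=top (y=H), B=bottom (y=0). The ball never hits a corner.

1. t=1 → R at (6,4); v=(-1,1)
2. t=2 → T at (4,6); v=(-1,-1)
3. t=4 → L at (0,2); v=(1,-1)
4. t=2 → B at (2,0); v=(1,1)

Final position: (2,0)
Wall sequence: RTLB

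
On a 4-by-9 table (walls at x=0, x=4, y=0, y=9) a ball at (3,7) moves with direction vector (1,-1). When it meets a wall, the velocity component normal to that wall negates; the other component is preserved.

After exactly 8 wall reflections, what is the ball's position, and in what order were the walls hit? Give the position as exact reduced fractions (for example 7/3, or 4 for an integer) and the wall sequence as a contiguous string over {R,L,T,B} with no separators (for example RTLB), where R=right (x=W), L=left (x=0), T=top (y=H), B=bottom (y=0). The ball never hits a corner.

Final position: (0,4)
Wall sequence: RLBRLTRL

1. t=1 → R at (4,6); v=(-1,-1)
2. t=4 → L at (0,2); v=(1,-1)
3. t=2 → B at (2,0); v=(1,1)
4. t=2 → R at (4,2); v=(-1,1)
5. t=4 → L at (0,6); v=(1,1)
6. t=3 → T at (3,9); v=(1,-1)
7. t=1 → R at (4,8); v=(-1,-1)
8. t=4 → L at (0,4); v=(1,-1)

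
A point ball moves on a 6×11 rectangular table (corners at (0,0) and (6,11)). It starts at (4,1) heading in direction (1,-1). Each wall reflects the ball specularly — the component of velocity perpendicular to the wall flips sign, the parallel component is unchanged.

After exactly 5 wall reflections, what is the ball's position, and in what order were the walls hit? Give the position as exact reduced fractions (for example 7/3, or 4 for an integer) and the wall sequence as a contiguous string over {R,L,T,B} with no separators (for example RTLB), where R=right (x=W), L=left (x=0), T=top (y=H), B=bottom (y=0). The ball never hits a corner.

Final position: (6,9)
Wall sequence: BRLTR

1. t=1 → B at (5,0); v=(1,1)
2. t=1 → R at (6,1); v=(-1,1)
3. t=6 → L at (0,7); v=(1,1)
4. t=4 → T at (4,11); v=(1,-1)
5. t=2 → R at (6,9); v=(-1,-1)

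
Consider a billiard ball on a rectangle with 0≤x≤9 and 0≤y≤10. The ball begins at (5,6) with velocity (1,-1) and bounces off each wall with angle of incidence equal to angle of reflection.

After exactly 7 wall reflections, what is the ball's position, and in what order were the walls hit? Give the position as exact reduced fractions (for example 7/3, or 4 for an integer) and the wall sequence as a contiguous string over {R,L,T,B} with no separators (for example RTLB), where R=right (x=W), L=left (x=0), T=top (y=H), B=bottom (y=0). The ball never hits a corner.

1. t=4 → R at (9,2); v=(-1,-1)
2. t=2 → B at (7,0); v=(-1,1)
3. t=7 → L at (0,7); v=(1,1)
4. t=3 → T at (3,10); v=(1,-1)
5. t=6 → R at (9,4); v=(-1,-1)
6. t=4 → B at (5,0); v=(-1,1)
7. t=5 → L at (0,5); v=(1,1)

Final position: (0,5)
Wall sequence: RBLTRBL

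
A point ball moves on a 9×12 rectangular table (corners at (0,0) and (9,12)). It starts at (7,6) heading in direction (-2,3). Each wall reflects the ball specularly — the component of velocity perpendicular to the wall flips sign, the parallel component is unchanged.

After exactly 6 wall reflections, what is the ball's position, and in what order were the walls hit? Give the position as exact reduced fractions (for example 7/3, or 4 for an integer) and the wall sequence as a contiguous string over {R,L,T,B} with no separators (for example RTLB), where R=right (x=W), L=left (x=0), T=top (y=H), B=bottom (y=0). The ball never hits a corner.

1. t=2 → T at (3,12); v=(-2,-3)
2. t=3/2 → L at (0,15/2); v=(2,-3)
3. t=5/2 → B at (5,0); v=(2,3)
4. t=2 → R at (9,6); v=(-2,3)
5. t=2 → T at (5,12); v=(-2,-3)
6. t=5/2 → L at (0,9/2); v=(2,-3)

Final position: (0,9/2)
Wall sequence: TLBRTL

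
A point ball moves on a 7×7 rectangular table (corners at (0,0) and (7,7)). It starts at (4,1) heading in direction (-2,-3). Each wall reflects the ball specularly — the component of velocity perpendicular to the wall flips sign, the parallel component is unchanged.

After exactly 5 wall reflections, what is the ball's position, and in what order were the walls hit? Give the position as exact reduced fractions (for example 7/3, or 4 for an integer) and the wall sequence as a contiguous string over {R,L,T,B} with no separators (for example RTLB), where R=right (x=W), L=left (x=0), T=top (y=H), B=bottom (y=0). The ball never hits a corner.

1. t=1/3 → B at (10/3,0); v=(-2,3)
2. t=5/3 → L at (0,5); v=(2,3)
3. t=2/3 → T at (4/3,7); v=(2,-3)
4. t=7/3 → B at (6,0); v=(2,3)
5. t=1/2 → R at (7,3/2); v=(-2,3)

Final position: (7,3/2)
Wall sequence: BLTBR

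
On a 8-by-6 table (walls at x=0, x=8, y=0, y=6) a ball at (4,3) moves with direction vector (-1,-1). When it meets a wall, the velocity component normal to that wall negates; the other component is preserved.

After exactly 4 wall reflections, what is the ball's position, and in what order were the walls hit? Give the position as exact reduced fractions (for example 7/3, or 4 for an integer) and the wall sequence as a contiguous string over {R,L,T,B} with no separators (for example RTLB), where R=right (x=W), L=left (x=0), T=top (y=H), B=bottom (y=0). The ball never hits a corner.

1. t=3 → B at (1,0); v=(-1,1)
2. t=1 → L at (0,1); v=(1,1)
3. t=5 → T at (5,6); v=(1,-1)
4. t=3 → R at (8,3); v=(-1,-1)

Final position: (8,3)
Wall sequence: BLTR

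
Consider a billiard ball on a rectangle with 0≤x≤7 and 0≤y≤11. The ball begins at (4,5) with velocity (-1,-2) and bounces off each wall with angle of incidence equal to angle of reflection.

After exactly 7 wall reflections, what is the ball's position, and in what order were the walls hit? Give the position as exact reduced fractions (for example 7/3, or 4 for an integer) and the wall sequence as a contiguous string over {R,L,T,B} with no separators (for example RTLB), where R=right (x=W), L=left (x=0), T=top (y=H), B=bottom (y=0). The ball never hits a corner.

1. t=5/2 → B at (3/2,0); v=(-1,2)
2. t=3/2 → L at (0,3); v=(1,2)
3. t=4 → T at (4,11); v=(1,-2)
4. t=3 → R at (7,5); v=(-1,-2)
5. t=5/2 → B at (9/2,0); v=(-1,2)
6. t=9/2 → L at (0,9); v=(1,2)
7. t=1 → T at (1,11); v=(1,-2)

Final position: (1,11)
Wall sequence: BLTRBLT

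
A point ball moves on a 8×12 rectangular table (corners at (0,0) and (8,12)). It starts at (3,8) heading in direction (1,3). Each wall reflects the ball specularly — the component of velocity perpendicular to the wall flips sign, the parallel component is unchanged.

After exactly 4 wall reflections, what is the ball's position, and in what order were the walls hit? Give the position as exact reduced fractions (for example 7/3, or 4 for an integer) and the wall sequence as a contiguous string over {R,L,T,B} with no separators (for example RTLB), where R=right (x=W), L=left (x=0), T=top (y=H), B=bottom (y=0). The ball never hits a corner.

Final position: (11/3,12)
Wall sequence: TRBT

1. t=4/3 → T at (13/3,12); v=(1,-3)
2. t=11/3 → R at (8,1); v=(-1,-3)
3. t=1/3 → B at (23/3,0); v=(-1,3)
4. t=4 → T at (11/3,12); v=(-1,-3)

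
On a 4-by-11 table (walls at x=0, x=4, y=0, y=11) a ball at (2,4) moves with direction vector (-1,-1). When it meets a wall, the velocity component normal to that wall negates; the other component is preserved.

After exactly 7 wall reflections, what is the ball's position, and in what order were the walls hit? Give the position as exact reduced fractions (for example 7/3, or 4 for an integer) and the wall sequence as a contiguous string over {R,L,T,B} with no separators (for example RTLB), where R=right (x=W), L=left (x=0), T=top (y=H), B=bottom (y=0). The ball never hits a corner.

Final position: (0,8)
Wall sequence: LBRLRTL

1. t=2 → L at (0,2); v=(1,-1)
2. t=2 → B at (2,0); v=(1,1)
3. t=2 → R at (4,2); v=(-1,1)
4. t=4 → L at (0,6); v=(1,1)
5. t=4 → R at (4,10); v=(-1,1)
6. t=1 → T at (3,11); v=(-1,-1)
7. t=3 → L at (0,8); v=(1,-1)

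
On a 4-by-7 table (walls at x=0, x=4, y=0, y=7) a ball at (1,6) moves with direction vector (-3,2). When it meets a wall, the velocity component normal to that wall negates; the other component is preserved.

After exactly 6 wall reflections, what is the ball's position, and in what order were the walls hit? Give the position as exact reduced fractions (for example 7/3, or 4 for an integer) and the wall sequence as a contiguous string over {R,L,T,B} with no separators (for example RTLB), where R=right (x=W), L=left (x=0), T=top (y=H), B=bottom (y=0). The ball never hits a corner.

1. t=1/3 → L at (0,20/3); v=(3,2)
2. t=1/6 → T at (1/2,7); v=(3,-2)
3. t=7/6 → R at (4,14/3); v=(-3,-2)
4. t=4/3 → L at (0,2); v=(3,-2)
5. t=1 → B at (3,0); v=(3,2)
6. t=1/3 → R at (4,2/3); v=(-3,2)

Final position: (4,2/3)
Wall sequence: LTRLBR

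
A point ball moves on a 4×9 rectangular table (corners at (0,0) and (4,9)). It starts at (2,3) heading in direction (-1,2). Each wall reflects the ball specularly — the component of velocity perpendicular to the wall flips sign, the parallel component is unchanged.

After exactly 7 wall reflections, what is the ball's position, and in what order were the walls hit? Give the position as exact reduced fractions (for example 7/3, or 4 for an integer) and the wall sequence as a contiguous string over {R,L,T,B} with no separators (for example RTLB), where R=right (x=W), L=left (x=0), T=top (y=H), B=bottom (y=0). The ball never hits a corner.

Final position: (4,5)
Wall sequence: LTRBLTR

1. t=2 → L at (0,7); v=(1,2)
2. t=1 → T at (1,9); v=(1,-2)
3. t=3 → R at (4,3); v=(-1,-2)
4. t=3/2 → B at (5/2,0); v=(-1,2)
5. t=5/2 → L at (0,5); v=(1,2)
6. t=2 → T at (2,9); v=(1,-2)
7. t=2 → R at (4,5); v=(-1,-2)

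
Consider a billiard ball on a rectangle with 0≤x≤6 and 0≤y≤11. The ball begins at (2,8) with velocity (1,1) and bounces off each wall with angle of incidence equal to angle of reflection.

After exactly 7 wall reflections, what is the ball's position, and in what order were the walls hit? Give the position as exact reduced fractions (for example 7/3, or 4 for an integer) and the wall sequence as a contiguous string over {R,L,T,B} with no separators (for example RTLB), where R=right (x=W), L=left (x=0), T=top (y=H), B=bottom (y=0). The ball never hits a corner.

1. t=3 → T at (5,11); v=(1,-1)
2. t=1 → R at (6,10); v=(-1,-1)
3. t=6 → L at (0,4); v=(1,-1)
4. t=4 → B at (4,0); v=(1,1)
5. t=2 → R at (6,2); v=(-1,1)
6. t=6 → L at (0,8); v=(1,1)
7. t=3 → T at (3,11); v=(1,-1)

Final position: (3,11)
Wall sequence: TRLBRLT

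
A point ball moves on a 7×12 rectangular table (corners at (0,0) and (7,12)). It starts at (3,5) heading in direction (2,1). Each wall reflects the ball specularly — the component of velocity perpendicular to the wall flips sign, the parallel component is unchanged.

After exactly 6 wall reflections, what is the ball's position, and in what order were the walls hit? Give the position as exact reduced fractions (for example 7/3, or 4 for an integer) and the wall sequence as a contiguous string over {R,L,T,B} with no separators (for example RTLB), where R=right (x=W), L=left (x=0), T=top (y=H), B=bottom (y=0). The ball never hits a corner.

1. t=2 → R at (7,7); v=(-2,1)
2. t=7/2 → L at (0,21/2); v=(2,1)
3. t=3/2 → T at (3,12); v=(2,-1)
4. t=2 → R at (7,10); v=(-2,-1)
5. t=7/2 → L at (0,13/2); v=(2,-1)
6. t=7/2 → R at (7,3); v=(-2,-1)

Final position: (7,3)
Wall sequence: RLTRLR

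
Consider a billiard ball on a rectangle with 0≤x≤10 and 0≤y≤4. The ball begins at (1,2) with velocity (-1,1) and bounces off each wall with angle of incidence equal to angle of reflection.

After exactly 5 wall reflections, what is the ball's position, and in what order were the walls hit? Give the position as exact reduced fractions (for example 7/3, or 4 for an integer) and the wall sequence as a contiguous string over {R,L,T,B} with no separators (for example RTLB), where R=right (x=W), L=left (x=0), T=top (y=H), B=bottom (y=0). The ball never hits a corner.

Final position: (10,3)
Wall sequence: LTBTR

1. t=1 → L at (0,3); v=(1,1)
2. t=1 → T at (1,4); v=(1,-1)
3. t=4 → B at (5,0); v=(1,1)
4. t=4 → T at (9,4); v=(1,-1)
5. t=1 → R at (10,3); v=(-1,-1)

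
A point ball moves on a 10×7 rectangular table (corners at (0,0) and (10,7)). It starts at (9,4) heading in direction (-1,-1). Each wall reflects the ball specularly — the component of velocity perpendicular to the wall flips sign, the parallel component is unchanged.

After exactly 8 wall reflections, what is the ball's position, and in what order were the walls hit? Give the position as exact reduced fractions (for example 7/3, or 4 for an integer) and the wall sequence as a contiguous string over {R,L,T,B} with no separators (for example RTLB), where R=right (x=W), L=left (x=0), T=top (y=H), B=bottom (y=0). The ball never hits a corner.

Final position: (3,0)
Wall sequence: BLTBRTLB

1. t=4 → B at (5,0); v=(-1,1)
2. t=5 → L at (0,5); v=(1,1)
3. t=2 → T at (2,7); v=(1,-1)
4. t=7 → B at (9,0); v=(1,1)
5. t=1 → R at (10,1); v=(-1,1)
6. t=6 → T at (4,7); v=(-1,-1)
7. t=4 → L at (0,3); v=(1,-1)
8. t=3 → B at (3,0); v=(1,1)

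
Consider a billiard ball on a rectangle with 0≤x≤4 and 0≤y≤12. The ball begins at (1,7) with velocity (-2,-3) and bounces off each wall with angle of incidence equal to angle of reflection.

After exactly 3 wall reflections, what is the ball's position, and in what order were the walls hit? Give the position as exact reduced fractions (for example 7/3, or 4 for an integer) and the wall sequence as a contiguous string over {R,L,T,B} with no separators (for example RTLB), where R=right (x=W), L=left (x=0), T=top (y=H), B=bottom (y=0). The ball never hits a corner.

1. t=1/2 → L at (0,11/2); v=(2,-3)
2. t=11/6 → B at (11/3,0); v=(2,3)
3. t=1/6 → R at (4,1/2); v=(-2,3)

Final position: (4,1/2)
Wall sequence: LBR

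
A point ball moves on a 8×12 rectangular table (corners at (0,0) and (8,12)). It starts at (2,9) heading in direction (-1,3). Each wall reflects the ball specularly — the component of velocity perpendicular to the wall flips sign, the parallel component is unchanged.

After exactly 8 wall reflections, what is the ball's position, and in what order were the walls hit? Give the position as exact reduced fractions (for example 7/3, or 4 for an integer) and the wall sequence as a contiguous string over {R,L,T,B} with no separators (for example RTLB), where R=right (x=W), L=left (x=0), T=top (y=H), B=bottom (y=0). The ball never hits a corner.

Final position: (0,9)
Wall sequence: TLBTRBTL

1. t=1 → T at (1,12); v=(-1,-3)
2. t=1 → L at (0,9); v=(1,-3)
3. t=3 → B at (3,0); v=(1,3)
4. t=4 → T at (7,12); v=(1,-3)
5. t=1 → R at (8,9); v=(-1,-3)
6. t=3 → B at (5,0); v=(-1,3)
7. t=4 → T at (1,12); v=(-1,-3)
8. t=1 → L at (0,9); v=(1,-3)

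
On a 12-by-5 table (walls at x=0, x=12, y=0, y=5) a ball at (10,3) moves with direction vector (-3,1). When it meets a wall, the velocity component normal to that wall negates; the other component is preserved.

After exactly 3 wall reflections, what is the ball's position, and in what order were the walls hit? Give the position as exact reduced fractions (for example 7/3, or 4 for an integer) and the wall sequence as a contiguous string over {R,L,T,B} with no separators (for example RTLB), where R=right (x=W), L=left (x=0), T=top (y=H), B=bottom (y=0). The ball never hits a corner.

1. t=2 → T at (4,5); v=(-3,-1)
2. t=4/3 → L at (0,11/3); v=(3,-1)
3. t=11/3 → B at (11,0); v=(3,1)

Final position: (11,0)
Wall sequence: TLB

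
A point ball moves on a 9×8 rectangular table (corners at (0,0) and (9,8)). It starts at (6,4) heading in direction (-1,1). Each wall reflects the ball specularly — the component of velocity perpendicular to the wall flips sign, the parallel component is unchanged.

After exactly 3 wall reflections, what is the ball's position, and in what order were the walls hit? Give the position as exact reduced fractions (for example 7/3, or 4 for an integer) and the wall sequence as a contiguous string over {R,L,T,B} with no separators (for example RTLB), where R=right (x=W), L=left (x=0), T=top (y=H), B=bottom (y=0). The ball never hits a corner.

1. t=4 → T at (2,8); v=(-1,-1)
2. t=2 → L at (0,6); v=(1,-1)
3. t=6 → B at (6,0); v=(1,1)

Final position: (6,0)
Wall sequence: TLB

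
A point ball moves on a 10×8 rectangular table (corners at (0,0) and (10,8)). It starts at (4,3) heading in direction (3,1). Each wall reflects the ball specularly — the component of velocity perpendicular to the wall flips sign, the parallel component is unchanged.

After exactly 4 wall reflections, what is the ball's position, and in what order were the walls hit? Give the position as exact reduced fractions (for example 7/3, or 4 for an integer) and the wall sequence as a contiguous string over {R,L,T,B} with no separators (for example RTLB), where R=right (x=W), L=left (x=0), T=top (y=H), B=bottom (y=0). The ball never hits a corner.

Final position: (10,13/3)
Wall sequence: RTLR

1. t=2 → R at (10,5); v=(-3,1)
2. t=3 → T at (1,8); v=(-3,-1)
3. t=1/3 → L at (0,23/3); v=(3,-1)
4. t=10/3 → R at (10,13/3); v=(-3,-1)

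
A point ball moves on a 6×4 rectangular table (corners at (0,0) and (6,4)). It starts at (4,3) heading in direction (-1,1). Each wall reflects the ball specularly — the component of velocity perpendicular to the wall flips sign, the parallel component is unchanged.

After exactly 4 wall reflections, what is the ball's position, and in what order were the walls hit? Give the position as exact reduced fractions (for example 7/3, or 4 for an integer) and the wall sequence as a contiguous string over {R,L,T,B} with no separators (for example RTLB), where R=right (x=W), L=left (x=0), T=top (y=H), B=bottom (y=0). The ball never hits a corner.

1. t=1 → T at (3,4); v=(-1,-1)
2. t=3 → L at (0,1); v=(1,-1)
3. t=1 → B at (1,0); v=(1,1)
4. t=4 → T at (5,4); v=(1,-1)

Final position: (5,4)
Wall sequence: TLBT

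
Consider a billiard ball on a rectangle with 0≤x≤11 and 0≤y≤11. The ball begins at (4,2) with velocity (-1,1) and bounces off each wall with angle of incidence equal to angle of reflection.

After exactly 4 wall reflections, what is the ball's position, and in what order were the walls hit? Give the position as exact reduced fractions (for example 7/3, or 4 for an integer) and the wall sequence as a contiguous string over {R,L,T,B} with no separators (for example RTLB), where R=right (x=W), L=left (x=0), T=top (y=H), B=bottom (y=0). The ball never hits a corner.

1. t=4 → L at (0,6); v=(1,1)
2. t=5 → T at (5,11); v=(1,-1)
3. t=6 → R at (11,5); v=(-1,-1)
4. t=5 → B at (6,0); v=(-1,1)

Final position: (6,0)
Wall sequence: LTRB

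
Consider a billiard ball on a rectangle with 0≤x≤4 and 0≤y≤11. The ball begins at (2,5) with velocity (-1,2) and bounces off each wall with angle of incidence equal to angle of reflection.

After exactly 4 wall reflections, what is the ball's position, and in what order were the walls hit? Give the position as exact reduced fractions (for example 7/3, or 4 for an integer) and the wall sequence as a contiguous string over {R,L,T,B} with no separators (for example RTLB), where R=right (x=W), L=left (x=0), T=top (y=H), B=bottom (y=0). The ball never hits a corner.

1. t=2 → L at (0,9); v=(1,2)
2. t=1 → T at (1,11); v=(1,-2)
3. t=3 → R at (4,5); v=(-1,-2)
4. t=5/2 → B at (3/2,0); v=(-1,2)

Final position: (3/2,0)
Wall sequence: LTRB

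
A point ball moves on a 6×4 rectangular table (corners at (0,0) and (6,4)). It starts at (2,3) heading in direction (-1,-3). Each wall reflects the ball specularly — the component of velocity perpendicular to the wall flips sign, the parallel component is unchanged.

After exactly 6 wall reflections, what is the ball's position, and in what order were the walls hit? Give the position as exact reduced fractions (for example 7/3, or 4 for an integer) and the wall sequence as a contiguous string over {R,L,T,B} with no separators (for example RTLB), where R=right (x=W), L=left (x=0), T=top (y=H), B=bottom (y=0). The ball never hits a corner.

1. t=1 → B at (1,0); v=(-1,3)
2. t=1 → L at (0,3); v=(1,3)
3. t=1/3 → T at (1/3,4); v=(1,-3)
4. t=4/3 → B at (5/3,0); v=(1,3)
5. t=4/3 → T at (3,4); v=(1,-3)
6. t=4/3 → B at (13/3,0); v=(1,3)

Final position: (13/3,0)
Wall sequence: BLTBTB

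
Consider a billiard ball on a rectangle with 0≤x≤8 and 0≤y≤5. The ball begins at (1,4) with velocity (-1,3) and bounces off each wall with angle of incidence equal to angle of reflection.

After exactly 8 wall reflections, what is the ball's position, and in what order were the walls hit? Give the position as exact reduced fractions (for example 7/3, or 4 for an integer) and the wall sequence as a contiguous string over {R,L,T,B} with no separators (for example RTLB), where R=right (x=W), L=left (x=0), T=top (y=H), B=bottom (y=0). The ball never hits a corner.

Final position: (8,1)
Wall sequence: TLBTBTBR

1. t=1/3 → T at (2/3,5); v=(-1,-3)
2. t=2/3 → L at (0,3); v=(1,-3)
3. t=1 → B at (1,0); v=(1,3)
4. t=5/3 → T at (8/3,5); v=(1,-3)
5. t=5/3 → B at (13/3,0); v=(1,3)
6. t=5/3 → T at (6,5); v=(1,-3)
7. t=5/3 → B at (23/3,0); v=(1,3)
8. t=1/3 → R at (8,1); v=(-1,3)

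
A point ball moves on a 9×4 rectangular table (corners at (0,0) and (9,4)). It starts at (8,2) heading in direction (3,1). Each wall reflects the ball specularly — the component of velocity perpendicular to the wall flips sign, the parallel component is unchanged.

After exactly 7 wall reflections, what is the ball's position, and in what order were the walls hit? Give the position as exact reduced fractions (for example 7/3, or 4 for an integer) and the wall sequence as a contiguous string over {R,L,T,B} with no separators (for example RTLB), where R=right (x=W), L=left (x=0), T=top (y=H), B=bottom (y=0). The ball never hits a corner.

Final position: (2,4)
Wall sequence: RTLBRLT

1. t=1/3 → R at (9,7/3); v=(-3,1)
2. t=5/3 → T at (4,4); v=(-3,-1)
3. t=4/3 → L at (0,8/3); v=(3,-1)
4. t=8/3 → B at (8,0); v=(3,1)
5. t=1/3 → R at (9,1/3); v=(-3,1)
6. t=3 → L at (0,10/3); v=(3,1)
7. t=2/3 → T at (2,4); v=(3,-1)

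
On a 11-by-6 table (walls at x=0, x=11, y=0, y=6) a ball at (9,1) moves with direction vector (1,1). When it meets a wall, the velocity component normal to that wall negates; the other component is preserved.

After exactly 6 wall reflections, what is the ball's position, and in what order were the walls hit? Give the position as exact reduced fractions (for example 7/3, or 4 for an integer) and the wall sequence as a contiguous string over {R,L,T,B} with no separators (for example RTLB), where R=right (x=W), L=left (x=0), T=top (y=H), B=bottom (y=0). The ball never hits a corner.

Final position: (10,0)
Wall sequence: RTBLTB

1. t=2 → R at (11,3); v=(-1,1)
2. t=3 → T at (8,6); v=(-1,-1)
3. t=6 → B at (2,0); v=(-1,1)
4. t=2 → L at (0,2); v=(1,1)
5. t=4 → T at (4,6); v=(1,-1)
6. t=6 → B at (10,0); v=(1,1)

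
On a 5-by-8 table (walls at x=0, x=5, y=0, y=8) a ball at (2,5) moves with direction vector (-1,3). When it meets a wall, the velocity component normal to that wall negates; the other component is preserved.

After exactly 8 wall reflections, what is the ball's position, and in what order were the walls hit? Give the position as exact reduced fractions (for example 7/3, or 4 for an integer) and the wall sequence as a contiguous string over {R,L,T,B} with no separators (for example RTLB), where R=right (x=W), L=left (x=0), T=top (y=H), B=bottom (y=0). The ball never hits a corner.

1. t=1 → T at (1,8); v=(-1,-3)
2. t=1 → L at (0,5); v=(1,-3)
3. t=5/3 → B at (5/3,0); v=(1,3)
4. t=8/3 → T at (13/3,8); v=(1,-3)
5. t=2/3 → R at (5,6); v=(-1,-3)
6. t=2 → B at (3,0); v=(-1,3)
7. t=8/3 → T at (1/3,8); v=(-1,-3)
8. t=1/3 → L at (0,7); v=(1,-3)

Final position: (0,7)
Wall sequence: TLBTRBTL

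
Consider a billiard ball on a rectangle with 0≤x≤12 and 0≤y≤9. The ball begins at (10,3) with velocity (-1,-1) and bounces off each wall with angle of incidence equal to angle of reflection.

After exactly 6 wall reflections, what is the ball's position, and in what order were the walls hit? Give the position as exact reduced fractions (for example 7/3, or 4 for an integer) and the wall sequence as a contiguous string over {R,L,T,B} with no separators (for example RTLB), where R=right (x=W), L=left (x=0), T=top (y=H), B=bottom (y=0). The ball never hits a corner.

1. t=3 → B at (7,0); v=(-1,1)
2. t=7 → L at (0,7); v=(1,1)
3. t=2 → T at (2,9); v=(1,-1)
4. t=9 → B at (11,0); v=(1,1)
5. t=1 → R at (12,1); v=(-1,1)
6. t=8 → T at (4,9); v=(-1,-1)

Final position: (4,9)
Wall sequence: BLTBRT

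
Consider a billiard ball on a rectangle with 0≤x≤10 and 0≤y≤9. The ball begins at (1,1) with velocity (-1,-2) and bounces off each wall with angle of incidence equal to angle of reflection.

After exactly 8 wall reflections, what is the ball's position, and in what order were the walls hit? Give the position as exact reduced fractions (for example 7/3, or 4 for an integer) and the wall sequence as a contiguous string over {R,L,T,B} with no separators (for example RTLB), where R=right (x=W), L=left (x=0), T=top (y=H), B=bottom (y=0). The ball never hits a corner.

1. t=1/2 → B at (1/2,0); v=(-1,2)
2. t=1/2 → L at (0,1); v=(1,2)
3. t=4 → T at (4,9); v=(1,-2)
4. t=9/2 → B at (17/2,0); v=(1,2)
5. t=3/2 → R at (10,3); v=(-1,2)
6. t=3 → T at (7,9); v=(-1,-2)
7. t=9/2 → B at (5/2,0); v=(-1,2)
8. t=5/2 → L at (0,5); v=(1,2)

Final position: (0,5)
Wall sequence: BLTBRTBL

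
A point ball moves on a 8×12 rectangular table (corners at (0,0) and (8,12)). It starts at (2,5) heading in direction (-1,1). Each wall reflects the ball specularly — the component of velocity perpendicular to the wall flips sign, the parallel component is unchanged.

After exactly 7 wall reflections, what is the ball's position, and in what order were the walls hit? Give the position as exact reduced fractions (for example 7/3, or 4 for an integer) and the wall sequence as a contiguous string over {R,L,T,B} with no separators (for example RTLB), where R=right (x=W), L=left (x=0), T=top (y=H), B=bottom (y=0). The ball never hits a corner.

Final position: (3,12)
Wall sequence: LTRLBRT

1. t=2 → L at (0,7); v=(1,1)
2. t=5 → T at (5,12); v=(1,-1)
3. t=3 → R at (8,9); v=(-1,-1)
4. t=8 → L at (0,1); v=(1,-1)
5. t=1 → B at (1,0); v=(1,1)
6. t=7 → R at (8,7); v=(-1,1)
7. t=5 → T at (3,12); v=(-1,-1)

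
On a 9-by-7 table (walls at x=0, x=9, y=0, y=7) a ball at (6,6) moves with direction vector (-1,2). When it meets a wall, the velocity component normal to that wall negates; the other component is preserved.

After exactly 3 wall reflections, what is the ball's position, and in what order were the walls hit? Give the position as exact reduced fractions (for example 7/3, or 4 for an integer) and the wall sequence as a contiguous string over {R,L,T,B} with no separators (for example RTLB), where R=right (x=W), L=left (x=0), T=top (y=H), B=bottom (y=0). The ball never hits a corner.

1. t=1/2 → T at (11/2,7); v=(-1,-2)
2. t=7/2 → B at (2,0); v=(-1,2)
3. t=2 → L at (0,4); v=(1,2)

Final position: (0,4)
Wall sequence: TBL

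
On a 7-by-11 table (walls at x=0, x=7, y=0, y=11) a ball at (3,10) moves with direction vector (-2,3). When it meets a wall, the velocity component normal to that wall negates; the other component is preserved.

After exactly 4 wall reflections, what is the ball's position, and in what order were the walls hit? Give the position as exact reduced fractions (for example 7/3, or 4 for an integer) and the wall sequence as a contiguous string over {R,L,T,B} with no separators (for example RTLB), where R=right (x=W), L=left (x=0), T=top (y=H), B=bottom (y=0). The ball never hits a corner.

1. t=1/3 → T at (7/3,11); v=(-2,-3)
2. t=7/6 → L at (0,15/2); v=(2,-3)
3. t=5/2 → B at (5,0); v=(2,3)
4. t=1 → R at (7,3); v=(-2,3)

Final position: (7,3)
Wall sequence: TLBR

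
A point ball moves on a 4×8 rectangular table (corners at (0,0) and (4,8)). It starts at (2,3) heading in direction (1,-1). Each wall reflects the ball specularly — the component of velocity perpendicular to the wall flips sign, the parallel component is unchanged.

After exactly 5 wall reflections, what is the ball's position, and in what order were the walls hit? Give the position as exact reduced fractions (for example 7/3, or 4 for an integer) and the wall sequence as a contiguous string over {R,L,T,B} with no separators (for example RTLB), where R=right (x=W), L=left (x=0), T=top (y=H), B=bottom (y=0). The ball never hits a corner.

1. t=2 → R at (4,1); v=(-1,-1)
2. t=1 → B at (3,0); v=(-1,1)
3. t=3 → L at (0,3); v=(1,1)
4. t=4 → R at (4,7); v=(-1,1)
5. t=1 → T at (3,8); v=(-1,-1)

Final position: (3,8)
Wall sequence: RBLRT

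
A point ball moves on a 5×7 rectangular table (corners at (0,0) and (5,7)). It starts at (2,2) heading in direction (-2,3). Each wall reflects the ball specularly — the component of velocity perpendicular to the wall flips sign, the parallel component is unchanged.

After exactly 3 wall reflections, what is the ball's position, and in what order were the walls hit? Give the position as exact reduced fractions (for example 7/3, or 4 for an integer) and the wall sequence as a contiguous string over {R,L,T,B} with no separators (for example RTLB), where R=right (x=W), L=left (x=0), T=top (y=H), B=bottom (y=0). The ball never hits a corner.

1. t=1 → L at (0,5); v=(2,3)
2. t=2/3 → T at (4/3,7); v=(2,-3)
3. t=11/6 → R at (5,3/2); v=(-2,-3)

Final position: (5,3/2)
Wall sequence: LTR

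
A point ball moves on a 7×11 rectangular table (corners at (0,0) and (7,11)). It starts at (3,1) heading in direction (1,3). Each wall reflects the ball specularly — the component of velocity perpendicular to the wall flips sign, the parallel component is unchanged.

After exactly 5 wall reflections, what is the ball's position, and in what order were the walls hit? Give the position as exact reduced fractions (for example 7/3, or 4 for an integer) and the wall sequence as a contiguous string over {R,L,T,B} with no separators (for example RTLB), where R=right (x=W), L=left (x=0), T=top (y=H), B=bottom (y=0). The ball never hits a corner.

1. t=10/3 → T at (19/3,11); v=(1,-3)
2. t=2/3 → R at (7,9); v=(-1,-3)
3. t=3 → B at (4,0); v=(-1,3)
4. t=11/3 → T at (1/3,11); v=(-1,-3)
5. t=1/3 → L at (0,10); v=(1,-3)

Final position: (0,10)
Wall sequence: TRBTL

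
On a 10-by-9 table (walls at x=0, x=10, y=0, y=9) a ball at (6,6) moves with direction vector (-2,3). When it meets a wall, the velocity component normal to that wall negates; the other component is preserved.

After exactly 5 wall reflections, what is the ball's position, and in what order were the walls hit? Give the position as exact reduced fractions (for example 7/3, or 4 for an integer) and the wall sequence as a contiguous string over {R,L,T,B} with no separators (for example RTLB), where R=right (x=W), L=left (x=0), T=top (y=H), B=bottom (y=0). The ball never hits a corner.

Final position: (10,6)
Wall sequence: TLBTR

1. t=1 → T at (4,9); v=(-2,-3)
2. t=2 → L at (0,3); v=(2,-3)
3. t=1 → B at (2,0); v=(2,3)
4. t=3 → T at (8,9); v=(2,-3)
5. t=1 → R at (10,6); v=(-2,-3)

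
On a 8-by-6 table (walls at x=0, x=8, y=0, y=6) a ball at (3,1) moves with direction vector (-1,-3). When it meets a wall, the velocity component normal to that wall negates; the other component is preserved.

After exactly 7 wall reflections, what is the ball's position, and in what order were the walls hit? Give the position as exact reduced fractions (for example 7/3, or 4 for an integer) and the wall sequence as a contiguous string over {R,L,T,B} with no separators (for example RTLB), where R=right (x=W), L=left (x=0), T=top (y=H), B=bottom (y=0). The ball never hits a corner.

Final position: (22/3,6)
Wall sequence: BTLBTBT

1. t=1/3 → B at (8/3,0); v=(-1,3)
2. t=2 → T at (2/3,6); v=(-1,-3)
3. t=2/3 → L at (0,4); v=(1,-3)
4. t=4/3 → B at (4/3,0); v=(1,3)
5. t=2 → T at (10/3,6); v=(1,-3)
6. t=2 → B at (16/3,0); v=(1,3)
7. t=2 → T at (22/3,6); v=(1,-3)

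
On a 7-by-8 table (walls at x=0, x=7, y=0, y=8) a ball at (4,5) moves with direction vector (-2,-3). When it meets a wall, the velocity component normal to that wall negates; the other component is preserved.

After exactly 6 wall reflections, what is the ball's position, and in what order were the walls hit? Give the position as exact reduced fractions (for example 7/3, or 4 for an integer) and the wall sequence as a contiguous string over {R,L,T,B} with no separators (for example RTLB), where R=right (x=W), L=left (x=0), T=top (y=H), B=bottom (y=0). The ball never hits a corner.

Final position: (0,6)
Wall sequence: BLTRBL

1. t=5/3 → B at (2/3,0); v=(-2,3)
2. t=1/3 → L at (0,1); v=(2,3)
3. t=7/3 → T at (14/3,8); v=(2,-3)
4. t=7/6 → R at (7,9/2); v=(-2,-3)
5. t=3/2 → B at (4,0); v=(-2,3)
6. t=2 → L at (0,6); v=(2,3)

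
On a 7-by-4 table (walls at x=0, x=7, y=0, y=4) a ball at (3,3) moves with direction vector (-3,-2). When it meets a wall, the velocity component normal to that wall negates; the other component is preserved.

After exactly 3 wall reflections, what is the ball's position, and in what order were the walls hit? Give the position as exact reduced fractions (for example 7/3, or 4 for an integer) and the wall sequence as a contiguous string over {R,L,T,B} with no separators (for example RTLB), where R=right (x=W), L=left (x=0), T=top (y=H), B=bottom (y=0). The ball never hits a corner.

Final position: (7,11/3)
Wall sequence: LBR

1. t=1 → L at (0,1); v=(3,-2)
2. t=1/2 → B at (3/2,0); v=(3,2)
3. t=11/6 → R at (7,11/3); v=(-3,2)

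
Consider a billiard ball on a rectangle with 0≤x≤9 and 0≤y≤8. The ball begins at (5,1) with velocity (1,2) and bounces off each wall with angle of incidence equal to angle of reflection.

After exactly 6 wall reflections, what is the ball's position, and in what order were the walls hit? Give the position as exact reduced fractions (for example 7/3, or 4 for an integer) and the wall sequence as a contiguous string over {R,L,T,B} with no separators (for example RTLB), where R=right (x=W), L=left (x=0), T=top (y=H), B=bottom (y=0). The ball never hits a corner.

1. t=7/2 → T at (17/2,8); v=(1,-2)
2. t=1/2 → R at (9,7); v=(-1,-2)
3. t=7/2 → B at (11/2,0); v=(-1,2)
4. t=4 → T at (3/2,8); v=(-1,-2)
5. t=3/2 → L at (0,5); v=(1,-2)
6. t=5/2 → B at (5/2,0); v=(1,2)

Final position: (5/2,0)
Wall sequence: TRBTLB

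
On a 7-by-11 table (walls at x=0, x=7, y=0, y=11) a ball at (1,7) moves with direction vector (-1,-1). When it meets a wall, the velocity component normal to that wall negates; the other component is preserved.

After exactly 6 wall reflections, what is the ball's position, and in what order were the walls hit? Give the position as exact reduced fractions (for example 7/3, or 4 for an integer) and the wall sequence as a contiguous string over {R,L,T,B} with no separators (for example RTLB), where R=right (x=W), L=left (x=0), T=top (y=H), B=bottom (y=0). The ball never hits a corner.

1. t=1 → L at (0,6); v=(1,-1)
2. t=6 → B at (6,0); v=(1,1)
3. t=1 → R at (7,1); v=(-1,1)
4. t=7 → L at (0,8); v=(1,1)
5. t=3 → T at (3,11); v=(1,-1)
6. t=4 → R at (7,7); v=(-1,-1)

Final position: (7,7)
Wall sequence: LBRLTR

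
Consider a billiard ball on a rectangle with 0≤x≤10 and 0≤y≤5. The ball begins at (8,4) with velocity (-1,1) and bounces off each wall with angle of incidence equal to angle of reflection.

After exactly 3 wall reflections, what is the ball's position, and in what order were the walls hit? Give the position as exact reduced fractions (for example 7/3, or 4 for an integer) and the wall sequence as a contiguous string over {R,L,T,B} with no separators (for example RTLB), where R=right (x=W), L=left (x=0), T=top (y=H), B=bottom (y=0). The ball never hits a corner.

1. t=1 → T at (7,5); v=(-1,-1)
2. t=5 → B at (2,0); v=(-1,1)
3. t=2 → L at (0,2); v=(1,1)

Final position: (0,2)
Wall sequence: TBL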